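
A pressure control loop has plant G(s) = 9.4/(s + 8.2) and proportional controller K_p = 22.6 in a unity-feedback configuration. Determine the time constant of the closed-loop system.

Closed-loop transfer function: T(s) = K_p·G(s)/(1 + K_p·G(s)) = 212.4/(s + 8.2 + 212.4) = 212.4/(s + 220.6).
Time constant τ = 1/220.6 = 0.00453 s.

τ = 0.00453 s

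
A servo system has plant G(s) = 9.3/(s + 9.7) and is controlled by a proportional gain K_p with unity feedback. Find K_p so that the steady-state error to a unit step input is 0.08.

K_p = 12

For a type-0 loop with proportional control, e_ss = 1/(1 + K_p·G(0)).
G(0) = 0.9588. Require 1/(1 + K_p·0.9588) = 0.08, so 1 + 0.9588·K_p = 12.5.
K_p = (12.5 − 1)/0.9588 = 12.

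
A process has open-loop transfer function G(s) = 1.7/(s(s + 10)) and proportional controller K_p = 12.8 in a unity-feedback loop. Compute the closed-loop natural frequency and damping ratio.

ω_n = 4.66 rad/s, ζ = 1.07

1 + K_p·G(s) = 0 gives s² + 10s + 21.76 = 0.
So ω_n² = 21.76 ⇒ ω_n = 4.665 rad/s, and ζ = 10/(2ω_n) = 1.07.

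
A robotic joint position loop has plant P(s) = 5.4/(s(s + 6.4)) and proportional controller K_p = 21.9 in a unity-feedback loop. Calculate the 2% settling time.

Closed-loop characteristic equation: s² + 6.4s + 118.3 = 0, so ω_n = 10.87 rad/s and ζ = 6.4/(2·10.87) = 0.2943.
2% settling time T_s ≈ 4/(ζω_n) = 4/3.2 = 1.25 s.

T_s ≈ 1.25 s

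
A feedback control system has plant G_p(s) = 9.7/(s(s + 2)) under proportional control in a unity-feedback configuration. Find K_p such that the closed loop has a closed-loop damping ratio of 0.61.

K_p = 0.277

Closed-loop characteristic equation: s² + 2s + K_p·9.7 = 0.
So ω_n = √(9.7K_p) and 2ζω_n = 2, giving ζ = 2/(2√(9.7K_p)).
Setting ζ = 0.61: √(9.7K_p) = 2/(2·0.61) = 1.639, so K_p = 2.687/9.7 = 0.277.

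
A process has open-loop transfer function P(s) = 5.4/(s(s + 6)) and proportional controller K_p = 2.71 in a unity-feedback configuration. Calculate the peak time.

Closed-loop characteristic equation: s² + 6s + 14.63 = 0, so ω_n = 3.825 rad/s and ζ = 6/(2·3.825) = 0.7842.
Damped frequency ω_d = ω_n√(1−ζ²) = 2.374 rad/s, so peak time T_p = π/ω_d = 1.32 s.

T_p = 1.32 s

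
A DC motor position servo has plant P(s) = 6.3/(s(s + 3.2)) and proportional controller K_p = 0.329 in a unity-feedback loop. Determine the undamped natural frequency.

ω_n = 1.44 rad/s

1 + K_p·P(s) = 0 gives s² + 3.2s + 2.073 = 0.
So ω_n² = 2.073 ⇒ ω_n = 1.44 rad/s, and ζ = 3.2/(2ω_n) = 1.11.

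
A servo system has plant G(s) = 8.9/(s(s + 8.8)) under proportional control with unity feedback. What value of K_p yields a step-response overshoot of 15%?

From %OS = 100·exp(−πζ/√(1−ζ²)) = 15%, ζ = −ln(0.15)/√(π²+ln²(0.15)) = 0.5169.
Characteristic equation s² + 8.8s + 8.9K_p = 0 gives ζ = 8.8/(2√(8.9K_p)).
Setting ζ = 0.5169: √(8.9K_p) = 8.8/(2·0.5169) = 8.512, so K_p = 72.45/8.9 = 8.14.

K_p = 8.14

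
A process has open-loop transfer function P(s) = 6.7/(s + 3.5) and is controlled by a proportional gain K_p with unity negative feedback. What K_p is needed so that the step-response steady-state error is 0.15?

The loop is type 0, so e_ss(step) = 1/(1 + K_pos) with K_pos = K_p·P(0).
P(0) = 1.914. Require 1/(1 + K_p·1.914) = 0.15, so 1 + 1.914·K_p = 6.667.
K_p = (6.667 − 1)/1.914 = 2.96.

K_p = 2.96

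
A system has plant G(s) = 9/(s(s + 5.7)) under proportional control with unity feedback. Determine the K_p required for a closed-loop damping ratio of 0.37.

K_p = 6.59

Closed-loop characteristic equation: s² + 5.7s + K_p·9 = 0.
So ω_n = √(9K_p) and 2ζω_n = 5.7, giving ζ = 5.7/(2√(9K_p)).
Setting ζ = 0.37: √(9K_p) = 5.7/(2·0.37) = 7.703, so K_p = 59.33/9 = 6.59.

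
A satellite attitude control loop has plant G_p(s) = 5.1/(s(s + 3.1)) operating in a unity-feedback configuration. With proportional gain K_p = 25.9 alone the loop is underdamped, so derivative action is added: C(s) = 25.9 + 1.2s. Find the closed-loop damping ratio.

Forward path: (25.9 + 1.2s)·5.1/(s(s+3.1)). The closed-loop characteristic equation is s² + (3.1 + 5.1·1.2)s + 5.1·25.9 = 0.
That is s² + 9.22s + 132.1 = 0, so ω_n = 11.49 rad/s and ζ = 9.22/(2·11.49) = 0.4011.

ζ = 0.401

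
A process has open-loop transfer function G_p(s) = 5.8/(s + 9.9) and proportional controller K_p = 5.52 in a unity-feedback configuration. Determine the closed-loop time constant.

Closed-loop transfer function: T(s) = K_p·G_p(s)/(1 + K_p·G_p(s)) = 32.02/(s + 9.9 + 32.02) = 32.02/(s + 41.92).
Time constant τ = 1/41.92 = 0.0239 s.

τ = 0.0239 s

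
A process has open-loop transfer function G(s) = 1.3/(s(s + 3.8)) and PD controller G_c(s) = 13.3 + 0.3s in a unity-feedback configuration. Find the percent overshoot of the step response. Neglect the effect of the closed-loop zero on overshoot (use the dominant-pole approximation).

Forward path: (13.3 + 0.3s)·1.3/(s(s+3.8)). The closed-loop characteristic equation is s² + (3.8 + 1.3·0.3)s + 1.3·13.3 = 0.
That is s² + 4.19s + 17.29 = 0, so ω_n = 4.158 rad/s and ζ = 4.19/(2·4.158) = 0.5038.
%OS = 100·exp(−πζ/√(1−ζ²)) = 16%.

16%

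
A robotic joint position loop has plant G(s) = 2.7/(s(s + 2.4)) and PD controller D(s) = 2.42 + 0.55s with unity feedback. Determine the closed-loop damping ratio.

Forward path: (2.42 + 0.55s)·2.7/(s(s+2.4)). The closed-loop characteristic equation is s² + (2.4 + 2.7·0.55)s + 2.7·2.42 = 0.
That is s² + 3.885s + 6.534 = 0, so ω_n = 2.556 rad/s and ζ = 3.885/(2·2.556) = 0.7599.

ζ = 0.76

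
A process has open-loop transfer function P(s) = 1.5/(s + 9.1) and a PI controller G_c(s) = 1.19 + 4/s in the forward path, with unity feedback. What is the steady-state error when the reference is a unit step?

The open loop G_c(s)P(s) has a pole at the origin (type 1), so the static position error constant is infinite and e_ss = 1/(1+∞) = 0.

0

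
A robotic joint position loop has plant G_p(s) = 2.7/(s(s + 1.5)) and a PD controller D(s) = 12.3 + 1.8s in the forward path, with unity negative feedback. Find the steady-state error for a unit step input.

0

The open loop D(s)G_p(s) has a pole at the origin (type 1), so the static position error constant is infinite and e_ss = 1/(1+∞) = 0.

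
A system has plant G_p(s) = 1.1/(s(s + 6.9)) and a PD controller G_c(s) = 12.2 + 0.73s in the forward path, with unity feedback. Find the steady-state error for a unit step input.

The open loop G_c(s)G_p(s) has a pole at the origin (type 1), so the static position error constant is infinite and e_ss = 1/(1+∞) = 0.

0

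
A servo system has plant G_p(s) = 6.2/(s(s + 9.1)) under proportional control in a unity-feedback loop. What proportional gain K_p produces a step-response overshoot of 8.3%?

From %OS = 100·exp(−πζ/√(1−ζ²)) = 8.3%, ζ = −ln(0.083)/√(π²+ln²(0.083)) = 0.621.
Characteristic equation s² + 9.1s + 6.2K_p = 0 gives ζ = 9.1/(2√(6.2K_p)).
Setting ζ = 0.621: √(6.2K_p) = 9.1/(2·0.621) = 7.327, so K_p = 53.69/6.2 = 8.66.

K_p = 8.66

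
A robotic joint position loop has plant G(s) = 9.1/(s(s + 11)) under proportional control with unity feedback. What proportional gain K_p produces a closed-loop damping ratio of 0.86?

K_p = 4.49

Closed-loop characteristic equation: s² + 11s + K_p·9.1 = 0.
So ω_n = √(9.1K_p) and 2ζω_n = 11, giving ζ = 11/(2√(9.1K_p)).
Setting ζ = 0.86: √(9.1K_p) = 11/(2·0.86) = 6.395, so K_p = 40.9/9.1 = 4.49.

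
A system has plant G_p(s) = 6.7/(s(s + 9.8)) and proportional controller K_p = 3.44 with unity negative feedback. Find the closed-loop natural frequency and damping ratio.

ω_n = 4.8 rad/s, ζ = 1.02

With unity feedback the closed-loop characteristic equation is s² + 9.8s + 3.44·6.7 = s² + 9.8s + 23.05 = 0.
Matching s² + 2ζω_n s + ω_n²: ω_n = √23.05 = 4.801 rad/s and 2ζω_n = 9.8, so ζ = 9.8/(2·4.801) = 1.02.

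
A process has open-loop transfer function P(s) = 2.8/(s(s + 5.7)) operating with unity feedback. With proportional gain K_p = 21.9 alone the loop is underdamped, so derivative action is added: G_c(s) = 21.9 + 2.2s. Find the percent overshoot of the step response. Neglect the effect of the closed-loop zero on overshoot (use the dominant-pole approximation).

Forward path: (21.9 + 2.2s)·2.8/(s(s+5.7)). The closed-loop characteristic equation is s² + (5.7 + 2.8·2.2)s + 2.8·21.9 = 0.
That is s² + 11.86s + 61.32 = 0, so ω_n = 7.831 rad/s and ζ = 11.86/(2·7.831) = 0.7573.
%OS = 100·exp(−πζ/√(1−ζ²)) = 2.62%.

2.62%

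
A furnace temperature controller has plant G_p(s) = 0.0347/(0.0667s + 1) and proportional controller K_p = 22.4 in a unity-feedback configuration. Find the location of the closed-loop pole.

Closed loop: T(s) = K_p·G_p/(1+K_p·G_p) = 0.7773/(0.0667s + 1 + 0.7773), with pole at s = −(1 + 0.7773)/0.0667 = −26.65.

s = -26.65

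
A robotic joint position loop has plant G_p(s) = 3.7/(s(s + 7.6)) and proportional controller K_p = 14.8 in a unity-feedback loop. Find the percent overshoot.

From 1 + K_pG_p(s) = 0: s² + 7.6s + 54.76 = 0 ⇒ ω_n = 7.4, ζ = 0.5135.
%OS = 100·exp(−πζ/√(1−ζ²)) = 100·exp(−π·0.5135/√0.7363) = 15.3%.

15.3%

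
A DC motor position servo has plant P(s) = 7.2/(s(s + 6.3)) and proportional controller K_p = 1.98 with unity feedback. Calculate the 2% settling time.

The closed-loop denominator s² + 6.3s + 14.26 gives ω_n = √14.26 = 3.776 and ζ = 6.3/(2ω_n) = 0.8343.
2% settling time T_s ≈ 4/(ζω_n) = 4/3.15 = 1.27 s.

T_s ≈ 1.27 s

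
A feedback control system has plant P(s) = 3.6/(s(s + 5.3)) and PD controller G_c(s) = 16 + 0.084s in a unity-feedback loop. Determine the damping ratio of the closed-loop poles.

ζ = 0.369

Forward path: (16 + 0.084s)·3.6/(s(s+5.3)). The closed-loop characteristic equation is s² + (5.3 + 3.6·0.084)s + 3.6·16 = 0.
That is s² + 5.602s + 57.6 = 0, so ω_n = 7.589 rad/s and ζ = 5.602/(2·7.589) = 0.3691.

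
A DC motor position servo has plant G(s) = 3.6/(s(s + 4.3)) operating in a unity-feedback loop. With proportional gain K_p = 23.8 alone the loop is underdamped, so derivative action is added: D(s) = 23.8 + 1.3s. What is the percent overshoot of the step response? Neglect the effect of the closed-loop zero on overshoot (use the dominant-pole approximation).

17.5%

Forward path: (23.8 + 1.3s)·3.6/(s(s+4.3)). The closed-loop characteristic equation is s² + (4.3 + 3.6·1.3)s + 3.6·23.8 = 0.
That is s² + 8.98s + 85.68 = 0, so ω_n = 9.256 rad/s and ζ = 8.98/(2·9.256) = 0.4851.
%OS = 100·exp(−πζ/√(1−ζ²)) = 17.5%.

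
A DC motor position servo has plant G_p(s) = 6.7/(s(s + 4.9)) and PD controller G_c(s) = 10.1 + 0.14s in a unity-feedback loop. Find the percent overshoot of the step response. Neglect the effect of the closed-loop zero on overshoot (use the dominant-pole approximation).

Forward path: (10.1 + 0.14s)·6.7/(s(s+4.9)). The closed-loop characteristic equation is s² + (4.9 + 6.7·0.14)s + 6.7·10.1 = 0.
That is s² + 5.838s + 67.67 = 0, so ω_n = 8.226 rad/s and ζ = 5.838/(2·8.226) = 0.3548.
%OS = 100·exp(−πζ/√(1−ζ²)) = 30.4%.

30.4%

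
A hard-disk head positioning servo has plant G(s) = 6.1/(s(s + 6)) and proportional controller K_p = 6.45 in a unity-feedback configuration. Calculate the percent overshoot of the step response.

18.1%

From 1 + K_pG(s) = 0: s² + 6s + 39.34 = 0 ⇒ ω_n = 6.273, ζ = 0.4783.
%OS = 100·exp(−πζ/√(1−ζ²)) = 100·exp(−π·0.4783/√0.7713) = 18.1%.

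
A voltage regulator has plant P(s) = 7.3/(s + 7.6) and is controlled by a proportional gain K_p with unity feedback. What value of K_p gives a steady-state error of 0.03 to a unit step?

K_p = 33.7

Steady-state error for a unit step on this type-0 loop is 1/(1 + K_p·P(0)).
P(0) = 0.9605. Require 1/(1 + K_p·0.9605) = 0.03, so 1 + 0.9605·K_p = 33.33.
K_p = (33.33 − 1)/0.9605 = 33.7.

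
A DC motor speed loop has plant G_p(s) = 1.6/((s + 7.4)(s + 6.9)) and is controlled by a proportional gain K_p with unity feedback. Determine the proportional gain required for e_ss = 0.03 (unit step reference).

K_p = 1030

Steady-state error for a unit step on this type-0 loop is 1/(1 + K_p·G_p(0)).
G_p(0) = 0.03134. Require 1/(1 + K_p·0.03134) = 0.03, so 1 + 0.03134·K_p = 33.33.
K_p = (33.33 − 1)/0.03134 = 1030.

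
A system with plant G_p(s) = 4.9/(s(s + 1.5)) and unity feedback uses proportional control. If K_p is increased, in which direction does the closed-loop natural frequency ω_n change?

increase

ω_n = √(4.9·K_p), which grows with K_p.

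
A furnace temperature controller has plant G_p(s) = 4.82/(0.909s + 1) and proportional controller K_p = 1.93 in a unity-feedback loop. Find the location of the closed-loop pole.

s = -11.33

Closed loop: T(s) = K_p·G_p/(1+K_p·G_p) = 9.303/(0.909s + 1 + 9.303), with pole at s = −(1 + 9.303)/0.909 = −11.33.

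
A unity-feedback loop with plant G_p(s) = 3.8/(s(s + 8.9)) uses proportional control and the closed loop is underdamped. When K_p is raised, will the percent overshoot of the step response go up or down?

increase

Characteristic equation s² + 8.9s + K_p·3.8 = 0: raising K_p raises ω_n while 2ζω_n = 8.9 is fixed, so ζ falls and overshoot grows.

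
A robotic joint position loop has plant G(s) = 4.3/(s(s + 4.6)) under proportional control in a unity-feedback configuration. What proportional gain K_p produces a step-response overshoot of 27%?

K_p = 8.31

From %OS = 100·exp(−πζ/√(1−ζ²)) = 27%, ζ = −ln(0.27)/√(π²+ln²(0.27)) = 0.3847.
Characteristic equation s² + 4.6s + 4.3K_p = 0 gives ζ = 4.6/(2√(4.3K_p)).
Setting ζ = 0.3847: √(4.3K_p) = 4.6/(2·0.3847) = 5.979, so K_p = 35.74/4.3 = 8.31.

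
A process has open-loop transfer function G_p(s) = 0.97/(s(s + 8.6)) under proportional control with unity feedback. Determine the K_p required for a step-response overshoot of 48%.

From %OS = 100·exp(−πζ/√(1−ζ²)) = 48%, ζ = −ln(0.48)/√(π²+ln²(0.48)) = 0.2275.
Characteristic equation s² + 8.6s + 0.97K_p = 0 gives ζ = 8.6/(2√(0.97K_p)).
Setting ζ = 0.2275: √(0.97K_p) = 8.6/(2·0.2275) = 18.9, so K_p = 357.2/0.97 = 368.

K_p = 368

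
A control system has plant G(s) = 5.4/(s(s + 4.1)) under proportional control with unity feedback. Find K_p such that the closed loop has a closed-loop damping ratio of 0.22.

Closed-loop characteristic equation: s² + 4.1s + K_p·5.4 = 0.
So ω_n = √(5.4K_p) and 2ζω_n = 4.1, giving ζ = 4.1/(2√(5.4K_p)).
Setting ζ = 0.22: √(5.4K_p) = 4.1/(2·0.22) = 9.318, so K_p = 86.83/5.4 = 16.1.

K_p = 16.1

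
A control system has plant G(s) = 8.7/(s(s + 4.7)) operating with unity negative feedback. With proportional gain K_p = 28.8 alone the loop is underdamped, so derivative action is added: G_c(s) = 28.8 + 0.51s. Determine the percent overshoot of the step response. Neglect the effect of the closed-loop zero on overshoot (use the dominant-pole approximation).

38.8%

Forward path: (28.8 + 0.51s)·8.7/(s(s+4.7)). The closed-loop characteristic equation is s² + (4.7 + 8.7·0.51)s + 8.7·28.8 = 0.
That is s² + 9.137s + 250.6 = 0, so ω_n = 15.83 rad/s and ζ = 9.137/(2·15.83) = 0.2886.
%OS = 100·exp(−πζ/√(1−ζ²)) = 38.8%.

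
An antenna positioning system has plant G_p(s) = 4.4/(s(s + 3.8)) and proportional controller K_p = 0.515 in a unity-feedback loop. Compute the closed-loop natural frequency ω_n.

ω_n = 1.51 rad/s

1 + K_p·G_p(s) = 0 gives s² + 3.8s + 2.266 = 0.
So ω_n² = 2.266 ⇒ ω_n = 1.505 rad/s, and ζ = 3.8/(2ω_n) = 1.26.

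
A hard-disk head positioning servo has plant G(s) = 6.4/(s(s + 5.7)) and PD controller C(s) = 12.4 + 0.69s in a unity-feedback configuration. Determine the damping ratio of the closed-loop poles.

ζ = 0.568

Forward path: (12.4 + 0.69s)·6.4/(s(s+5.7)). The closed-loop characteristic equation is s² + (5.7 + 6.4·0.69)s + 6.4·12.4 = 0.
That is s² + 10.12s + 79.36 = 0, so ω_n = 8.908 rad/s and ζ = 10.12/(2·8.908) = 0.5678.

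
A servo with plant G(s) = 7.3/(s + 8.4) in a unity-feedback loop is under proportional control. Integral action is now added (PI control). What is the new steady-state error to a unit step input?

0

The integrator makes K_pos = lim_{s→0} C(s)G(s) infinite, so e_ss = 1/(1+K_pos) = 0.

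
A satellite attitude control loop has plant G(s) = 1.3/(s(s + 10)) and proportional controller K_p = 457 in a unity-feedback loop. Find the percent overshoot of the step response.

From 1 + K_pG(s) = 0: s² + 10s + 594.1 = 0 ⇒ ω_n = 24.37, ζ = 0.2051.
%OS = 100·exp(−πζ/√(1−ζ²)) = 100·exp(−π·0.2051/√0.9579) = 51.8%.

51.8%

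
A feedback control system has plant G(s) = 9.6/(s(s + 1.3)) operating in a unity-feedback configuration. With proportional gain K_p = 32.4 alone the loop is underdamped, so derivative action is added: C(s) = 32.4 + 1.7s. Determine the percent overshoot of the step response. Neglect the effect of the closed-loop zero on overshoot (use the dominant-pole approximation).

Forward path: (32.4 + 1.7s)·9.6/(s(s+1.3)). The closed-loop characteristic equation is s² + (1.3 + 9.6·1.7)s + 9.6·32.4 = 0.
That is s² + 17.62s + 311 = 0, so ω_n = 17.64 rad/s and ζ = 17.62/(2·17.64) = 0.4995.
%OS = 100·exp(−πζ/√(1−ζ²)) = 16.3%.

16.3%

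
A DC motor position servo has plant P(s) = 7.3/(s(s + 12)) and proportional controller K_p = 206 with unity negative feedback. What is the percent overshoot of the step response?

61.1%

The closed-loop denominator s² + 12s + 1504 gives ω_n = √1504 = 38.78 and ζ = 12/(2ω_n) = 0.1547.
%OS = 100·exp(−πζ/√(1−ζ²)) = 100·exp(−π·0.1547/√0.9761) = 61.1%.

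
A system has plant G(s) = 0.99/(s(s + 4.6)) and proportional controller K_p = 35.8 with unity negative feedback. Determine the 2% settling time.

From 1 + K_pG(s) = 0: s² + 4.6s + 35.44 = 0 ⇒ ω_n = 5.953, ζ = 0.3863.
2% settling time T_s ≈ 4/(ζω_n) = 4/2.3 = 1.74 s.

T_s ≈ 1.74 s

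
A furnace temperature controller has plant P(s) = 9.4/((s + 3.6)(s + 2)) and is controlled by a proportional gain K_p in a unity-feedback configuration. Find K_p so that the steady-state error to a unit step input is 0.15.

Steady-state error for a unit step on this type-0 loop is 1/(1 + K_p·P(0)).
P(0) = 1.306. Require 1/(1 + K_p·1.306) = 0.15, so 1 + 1.306·K_p = 6.667.
K_p = (6.667 − 1)/1.306 = 4.34.

K_p = 4.34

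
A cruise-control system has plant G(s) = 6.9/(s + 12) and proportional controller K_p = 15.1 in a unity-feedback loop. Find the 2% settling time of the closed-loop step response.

Closed-loop transfer function: T(s) = K_p·G(s)/(1 + K_p·G(s)) = 104.2/(s + 12 + 104.2) = 104.2/(s + 116.2).
Time constant τ = 1/116.2 = 0.008607 s, so the 2% settling time is about 4τ = 0.0344 s.

T_s ≈ 0.0344 s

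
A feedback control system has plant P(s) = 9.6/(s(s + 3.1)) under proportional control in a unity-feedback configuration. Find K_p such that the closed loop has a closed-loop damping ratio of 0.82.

K_p = 0.372

Closed-loop characteristic equation: s² + 3.1s + K_p·9.6 = 0.
So ω_n = √(9.6K_p) and 2ζω_n = 3.1, giving ζ = 3.1/(2√(9.6K_p)).
Setting ζ = 0.82: √(9.6K_p) = 3.1/(2·0.82) = 1.89, so K_p = 3.573/9.6 = 0.372.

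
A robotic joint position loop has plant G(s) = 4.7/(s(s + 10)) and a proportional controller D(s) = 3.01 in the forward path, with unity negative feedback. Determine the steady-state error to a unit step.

The open loop D(s)G(s) has a pole at the origin (type 1), so the static position error constant is infinite and e_ss = 1/(1+∞) = 0.

0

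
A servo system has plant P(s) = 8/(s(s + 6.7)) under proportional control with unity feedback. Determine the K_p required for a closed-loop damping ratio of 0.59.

K_p = 4.03

Closed-loop characteristic equation: s² + 6.7s + K_p·8 = 0.
So ω_n = √(8K_p) and 2ζω_n = 6.7, giving ζ = 6.7/(2√(8K_p)).
Setting ζ = 0.59: √(8K_p) = 6.7/(2·0.59) = 5.678, so K_p = 32.24/8 = 4.03.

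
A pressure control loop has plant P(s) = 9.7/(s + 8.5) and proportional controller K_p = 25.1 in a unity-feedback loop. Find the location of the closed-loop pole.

Closed-loop transfer function: T(s) = K_p·P(s)/(1 + K_p·P(s)) = 243.5/(s + 8.5 + 243.5) = 243.5/(s + 252).
The closed-loop pole is at s = −252.

s = -252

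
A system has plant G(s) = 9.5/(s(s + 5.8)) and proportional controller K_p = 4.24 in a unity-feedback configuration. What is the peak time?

The closed-loop denominator s² + 5.8s + 40.28 gives ω_n = √40.28 = 6.347 and ζ = 5.8/(2ω_n) = 0.4569.
Damped frequency ω_d = ω_n√(1−ζ²) = 5.645 rad/s, so peak time T_p = π/ω_d = 0.556 s.

T_p = 0.556 s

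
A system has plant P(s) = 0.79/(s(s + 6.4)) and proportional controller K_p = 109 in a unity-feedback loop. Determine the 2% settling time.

The closed-loop denominator s² + 6.4s + 86.11 gives ω_n = √86.11 = 9.28 and ζ = 6.4/(2ω_n) = 0.3448.
2% settling time T_s ≈ 4/(ζω_n) = 4/3.2 = 1.25 s.

T_s ≈ 1.25 s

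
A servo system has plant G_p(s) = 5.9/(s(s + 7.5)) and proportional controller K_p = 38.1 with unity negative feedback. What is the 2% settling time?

T_s ≈ 1.07 s

Closed-loop characteristic equation: s² + 7.5s + 224.8 = 0, so ω_n = 14.99 rad/s and ζ = 7.5/(2·14.99) = 0.2501.
2% settling time T_s ≈ 4/(ζω_n) = 4/3.75 = 1.07 s.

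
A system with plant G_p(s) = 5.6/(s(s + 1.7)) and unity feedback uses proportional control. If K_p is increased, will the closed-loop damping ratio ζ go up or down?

decrease

ζ = 1.7/(2√(5.6K_p)); increasing K_p raises the denominator, so ζ falls.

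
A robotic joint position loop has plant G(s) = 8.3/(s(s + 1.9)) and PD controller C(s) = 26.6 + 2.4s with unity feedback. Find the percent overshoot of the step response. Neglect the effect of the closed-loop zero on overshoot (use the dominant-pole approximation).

3.34%

Forward path: (26.6 + 2.4s)·8.3/(s(s+1.9)). The closed-loop characteristic equation is s² + (1.9 + 8.3·2.4)s + 8.3·26.6 = 0.
That is s² + 21.82s + 220.8 = 0, so ω_n = 14.86 rad/s and ζ = 21.82/(2·14.86) = 0.7343.
%OS = 100·exp(−πζ/√(1−ζ²)) = 3.34%.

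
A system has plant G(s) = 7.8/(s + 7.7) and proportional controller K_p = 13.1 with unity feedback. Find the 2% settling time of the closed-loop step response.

Closed-loop transfer function: T(s) = K_p·G(s)/(1 + K_p·G(s)) = 102.2/(s + 7.7 + 102.2) = 102.2/(s + 109.9).
Time constant τ = 1/109.9 = 0.009101 s, so the 2% settling time is about 4τ = 0.0364 s.

T_s ≈ 0.0364 s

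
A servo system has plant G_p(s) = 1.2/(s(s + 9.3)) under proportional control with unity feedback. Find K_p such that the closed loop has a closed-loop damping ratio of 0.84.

K_p = 25.5

Closed-loop characteristic equation: s² + 9.3s + K_p·1.2 = 0.
So ω_n = √(1.2K_p) and 2ζω_n = 9.3, giving ζ = 9.3/(2√(1.2K_p)).
Setting ζ = 0.84: √(1.2K_p) = 9.3/(2·0.84) = 5.536, so K_p = 30.64/1.2 = 25.5.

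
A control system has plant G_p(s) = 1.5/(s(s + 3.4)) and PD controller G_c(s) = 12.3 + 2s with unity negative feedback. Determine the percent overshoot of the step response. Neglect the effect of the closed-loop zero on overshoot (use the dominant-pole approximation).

2.99%

Forward path: (12.3 + 2s)·1.5/(s(s+3.4)). The closed-loop characteristic equation is s² + (3.4 + 1.5·2)s + 1.5·12.3 = 0.
That is s² + 6.4s + 18.45 = 0, so ω_n = 4.295 rad/s and ζ = 6.4/(2·4.295) = 0.745.
%OS = 100·exp(−πζ/√(1−ζ²)) = 2.99%.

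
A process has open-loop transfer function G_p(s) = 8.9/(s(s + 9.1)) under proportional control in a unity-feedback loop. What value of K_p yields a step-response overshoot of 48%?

From %OS = 100·exp(−πζ/√(1−ζ²)) = 48%, ζ = −ln(0.48)/√(π²+ln²(0.48)) = 0.2275.
Characteristic equation s² + 9.1s + 8.9K_p = 0 gives ζ = 9.1/(2√(8.9K_p)).
Setting ζ = 0.2275: √(8.9K_p) = 9.1/(2·0.2275) = 20, so K_p = 400/8.9 = 44.9.

K_p = 44.9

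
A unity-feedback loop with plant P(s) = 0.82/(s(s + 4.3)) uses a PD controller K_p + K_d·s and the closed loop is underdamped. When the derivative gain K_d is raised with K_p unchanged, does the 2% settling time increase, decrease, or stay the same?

decrease

Characteristic equation s² + (4.3 + 0.82K_d)s + 0.82K_p = 0: raising K_d increases ζω_n = (4.3+0.82K_d)/2 while the loop stays underdamped, so T_s ≈ 4/(ζω_n) decreases.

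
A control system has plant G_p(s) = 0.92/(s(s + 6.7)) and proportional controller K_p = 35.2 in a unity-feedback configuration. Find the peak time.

T_p = 0.683 s

Closed-loop characteristic equation: s² + 6.7s + 32.38 = 0, so ω_n = 5.691 rad/s and ζ = 6.7/(2·5.691) = 0.5887.
Damped frequency ω_d = ω_n√(1−ζ²) = 4.6 rad/s, so peak time T_p = π/ω_d = 0.683 s.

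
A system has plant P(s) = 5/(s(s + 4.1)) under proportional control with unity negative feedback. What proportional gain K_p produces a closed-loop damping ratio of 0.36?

Closed-loop characteristic equation: s² + 4.1s + K_p·5 = 0.
So ω_n = √(5K_p) and 2ζω_n = 4.1, giving ζ = 4.1/(2√(5K_p)).
Setting ζ = 0.36: √(5K_p) = 4.1/(2·0.36) = 5.694, so K_p = 32.43/5 = 6.49.

K_p = 6.49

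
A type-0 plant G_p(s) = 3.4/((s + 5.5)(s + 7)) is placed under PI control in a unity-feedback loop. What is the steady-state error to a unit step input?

The PI controller's integrator makes the forward path type 1, so e_ss to a step is zero.

0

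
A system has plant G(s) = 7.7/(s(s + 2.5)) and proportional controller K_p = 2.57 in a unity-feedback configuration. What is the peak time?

T_p = 0.736 s

Closed-loop characteristic equation: s² + 2.5s + 19.79 = 0, so ω_n = 4.448 rad/s and ζ = 2.5/(2·4.448) = 0.281.
Damped frequency ω_d = ω_n√(1−ζ²) = 4.269 rad/s, so peak time T_p = π/ω_d = 0.736 s.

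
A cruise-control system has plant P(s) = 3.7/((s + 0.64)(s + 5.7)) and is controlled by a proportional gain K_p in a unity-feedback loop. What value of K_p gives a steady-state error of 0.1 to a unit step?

K_p = 8.87

The loop is type 0, so e_ss(step) = 1/(1 + K_pos) with K_pos = K_p·P(0).
P(0) = 1.014. Require 1/(1 + K_p·1.014) = 0.1, so 1 + 1.014·K_p = 10.
K_p = (10 − 1)/1.014 = 8.87.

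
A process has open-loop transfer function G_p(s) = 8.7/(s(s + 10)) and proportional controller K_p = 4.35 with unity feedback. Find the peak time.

From 1 + K_pG_p(s) = 0: s² + 10s + 37.84 = 0 ⇒ ω_n = 6.152, ζ = 0.8128.
Damped frequency ω_d = ω_n√(1−ζ²) = 3.584 rad/s, so peak time T_p = π/ω_d = 0.877 s.

T_p = 0.877 s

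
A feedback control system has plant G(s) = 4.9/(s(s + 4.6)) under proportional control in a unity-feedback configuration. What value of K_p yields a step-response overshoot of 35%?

K_p = 10.7

From %OS = 100·exp(−πζ/√(1−ζ²)) = 35%, ζ = −ln(0.35)/√(π²+ln²(0.35)) = 0.3169.
Characteristic equation s² + 4.6s + 4.9K_p = 0 gives ζ = 4.6/(2√(4.9K_p)).
Setting ζ = 0.3169: √(4.9K_p) = 4.6/(2·0.3169) = 7.257, so K_p = 52.66/4.9 = 10.7.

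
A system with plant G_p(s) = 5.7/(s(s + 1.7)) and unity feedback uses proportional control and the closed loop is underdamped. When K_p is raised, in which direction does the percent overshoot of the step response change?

ζ = 1.7/(2√(5.7K_p)) decreases as K_p grows; lower damping means more overshoot.

increase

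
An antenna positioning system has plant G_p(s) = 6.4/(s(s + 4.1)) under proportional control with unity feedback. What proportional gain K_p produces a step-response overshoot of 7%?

K_p = 1.57

From %OS = 100·exp(−πζ/√(1−ζ²)) = 7%, ζ = −ln(0.07)/√(π²+ln²(0.07)) = 0.6461.
Characteristic equation s² + 4.1s + 6.4K_p = 0 gives ζ = 4.1/(2√(6.4K_p)).
Setting ζ = 0.6461: √(6.4K_p) = 4.1/(2·0.6461) = 3.173, so K_p = 10.07/6.4 = 1.57.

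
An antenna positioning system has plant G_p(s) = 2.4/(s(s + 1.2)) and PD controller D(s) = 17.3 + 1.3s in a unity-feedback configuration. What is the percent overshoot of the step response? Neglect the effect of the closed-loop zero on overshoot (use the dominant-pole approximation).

32.7%

Forward path: (17.3 + 1.3s)·2.4/(s(s+1.2)). The closed-loop characteristic equation is s² + (1.2 + 2.4·1.3)s + 2.4·17.3 = 0.
That is s² + 4.32s + 41.52 = 0, so ω_n = 6.444 rad/s and ζ = 4.32/(2·6.444) = 0.3352.
%OS = 100·exp(−πζ/√(1−ζ²)) = 32.7%.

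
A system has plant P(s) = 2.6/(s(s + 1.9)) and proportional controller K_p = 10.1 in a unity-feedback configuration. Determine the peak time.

T_p = 0.624 s

From 1 + K_pP(s) = 0: s² + 1.9s + 26.26 = 0 ⇒ ω_n = 5.124, ζ = 0.1854.
Damped frequency ω_d = ω_n√(1−ζ²) = 5.036 rad/s, so peak time T_p = π/ω_d = 0.624 s.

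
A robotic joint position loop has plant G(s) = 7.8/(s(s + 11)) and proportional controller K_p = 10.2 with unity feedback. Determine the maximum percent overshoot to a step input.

From 1 + K_pG(s) = 0: s² + 11s + 79.56 = 0 ⇒ ω_n = 8.92, ζ = 0.6166.
%OS = 100·exp(−πζ/√(1−ζ²)) = 100·exp(−π·0.6166/√0.6198) = 8.54%.

8.54%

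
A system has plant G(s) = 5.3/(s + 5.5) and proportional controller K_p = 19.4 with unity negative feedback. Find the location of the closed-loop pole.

s = -108.3

Closed-loop transfer function: T(s) = K_p·G(s)/(1 + K_p·G(s)) = 102.8/(s + 5.5 + 102.8) = 102.8/(s + 108.3).
The closed-loop pole is at s = −108.3.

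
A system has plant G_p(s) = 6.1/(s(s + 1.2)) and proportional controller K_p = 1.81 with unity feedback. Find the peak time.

T_p = 0.961 s

The closed-loop denominator s² + 1.2s + 11.04 gives ω_n = √11.04 = 3.323 and ζ = 1.2/(2ω_n) = 0.1806.
Damped frequency ω_d = ω_n√(1−ζ²) = 3.268 rad/s, so peak time T_p = π/ω_d = 0.961 s.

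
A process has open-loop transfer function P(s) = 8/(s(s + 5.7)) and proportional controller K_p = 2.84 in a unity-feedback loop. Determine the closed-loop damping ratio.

With unity feedback the closed-loop characteristic equation is s² + 5.7s + 2.84·8 = s² + 5.7s + 22.72 = 0.
So ω_n² = 22.72 ⇒ ω_n = 4.767 rad/s, and ζ = 5.7/(2ω_n) = 0.598.

ζ = 0.598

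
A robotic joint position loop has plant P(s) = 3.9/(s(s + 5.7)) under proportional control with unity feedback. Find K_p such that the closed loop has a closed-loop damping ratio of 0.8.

Closed-loop characteristic equation: s² + 5.7s + K_p·3.9 = 0.
So ω_n = √(3.9K_p) and 2ζω_n = 5.7, giving ζ = 5.7/(2√(3.9K_p)).
Setting ζ = 0.8: √(3.9K_p) = 5.7/(2·0.8) = 3.562, so K_p = 12.69/3.9 = 3.25.

K_p = 3.25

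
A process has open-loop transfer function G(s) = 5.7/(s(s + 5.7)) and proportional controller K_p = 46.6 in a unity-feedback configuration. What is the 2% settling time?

The closed-loop denominator s² + 5.7s + 265.6 gives ω_n = √265.6 = 16.3 and ζ = 5.7/(2ω_n) = 0.1749.
2% settling time T_s ≈ 4/(ζω_n) = 4/2.85 = 1.4 s.

T_s ≈ 1.4 s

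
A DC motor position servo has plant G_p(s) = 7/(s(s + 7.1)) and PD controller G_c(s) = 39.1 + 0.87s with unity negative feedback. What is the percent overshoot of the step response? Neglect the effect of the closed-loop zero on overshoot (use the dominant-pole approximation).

25.5%

Forward path: (39.1 + 0.87s)·7/(s(s+7.1)). The closed-loop characteristic equation is s² + (7.1 + 7·0.87)s + 7·39.1 = 0.
That is s² + 13.19s + 273.7 = 0, so ω_n = 16.54 rad/s and ζ = 13.19/(2·16.54) = 0.3986.
%OS = 100·exp(−πζ/√(1−ζ²)) = 25.5%.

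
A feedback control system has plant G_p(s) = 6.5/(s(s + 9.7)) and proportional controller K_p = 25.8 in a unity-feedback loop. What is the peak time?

T_p = 0.262 s

From 1 + K_pG_p(s) = 0: s² + 9.7s + 167.7 = 0 ⇒ ω_n = 12.95, ζ = 0.3745.
Damped frequency ω_d = ω_n√(1−ζ²) = 12.01 rad/s, so peak time T_p = π/ω_d = 0.262 s.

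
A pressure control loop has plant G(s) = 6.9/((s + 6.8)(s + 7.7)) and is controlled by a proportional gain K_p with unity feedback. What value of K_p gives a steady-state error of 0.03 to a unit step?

K_p = 245

The loop is type 0, so e_ss(step) = 1/(1 + K_pos) with K_pos = K_p·G(0).
G(0) = 0.1318. Require 1/(1 + K_p·0.1318) = 0.03, so 1 + 0.1318·K_p = 33.33.
K_p = (33.33 − 1)/0.1318 = 245.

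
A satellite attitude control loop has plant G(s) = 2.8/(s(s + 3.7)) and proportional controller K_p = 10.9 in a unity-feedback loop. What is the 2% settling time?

From 1 + K_pG(s) = 0: s² + 3.7s + 30.52 = 0 ⇒ ω_n = 5.524, ζ = 0.3349.
2% settling time T_s ≈ 4/(ζω_n) = 4/1.85 = 2.16 s.

T_s ≈ 2.16 s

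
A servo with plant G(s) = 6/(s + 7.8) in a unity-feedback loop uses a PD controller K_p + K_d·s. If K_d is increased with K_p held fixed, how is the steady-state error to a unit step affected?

unchanged

At s = 0 the derivative term contributes nothing: C(0) = K_p regardless of K_d, so K_pos = K_p·G(0) and e_ss are unchanged.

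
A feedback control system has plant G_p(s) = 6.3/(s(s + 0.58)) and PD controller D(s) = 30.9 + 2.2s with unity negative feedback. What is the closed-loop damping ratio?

Forward path: (30.9 + 2.2s)·6.3/(s(s+0.58)). The closed-loop characteristic equation is s² + (0.58 + 6.3·2.2)s + 6.3·30.9 = 0.
That is s² + 14.44s + 194.7 = 0, so ω_n = 13.95 rad/s and ζ = 14.44/(2·13.95) = 0.5175.

ζ = 0.517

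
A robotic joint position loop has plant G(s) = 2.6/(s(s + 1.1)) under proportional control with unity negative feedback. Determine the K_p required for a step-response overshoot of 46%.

K_p = 2.02

From %OS = 100·exp(−πζ/√(1−ζ²)) = 46%, ζ = −ln(0.46)/√(π²+ln²(0.46)) = 0.24.
Characteristic equation s² + 1.1s + 2.6K_p = 0 gives ζ = 1.1/(2√(2.6K_p)).
Setting ζ = 0.24: √(2.6K_p) = 1.1/(2·0.24) = 2.292, so K_p = 5.254/2.6 = 2.02.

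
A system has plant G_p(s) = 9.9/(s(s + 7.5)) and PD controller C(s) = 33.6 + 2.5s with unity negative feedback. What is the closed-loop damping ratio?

Forward path: (33.6 + 2.5s)·9.9/(s(s+7.5)). The closed-loop characteristic equation is s² + (7.5 + 9.9·2.5)s + 9.9·33.6 = 0.
That is s² + 32.25s + 332.6 = 0, so ω_n = 18.24 rad/s and ζ = 32.25/(2·18.24) = 0.8841.

ζ = 0.884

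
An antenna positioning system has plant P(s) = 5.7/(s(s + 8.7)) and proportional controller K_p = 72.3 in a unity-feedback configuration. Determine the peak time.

From 1 + K_pP(s) = 0: s² + 8.7s + 412.1 = 0 ⇒ ω_n = 20.3, ζ = 0.2143.
Damped frequency ω_d = ω_n√(1−ζ²) = 19.83 rad/s, so peak time T_p = π/ω_d = 0.158 s.

T_p = 0.158 s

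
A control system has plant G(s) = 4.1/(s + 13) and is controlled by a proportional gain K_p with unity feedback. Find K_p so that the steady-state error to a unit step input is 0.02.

K_p = 155

Steady-state error for a unit step on this type-0 loop is 1/(1 + K_p·G(0)).
G(0) = 0.3154. Require 1/(1 + K_p·0.3154) = 0.02, so 1 + 0.3154·K_p = 50.
K_p = (50 − 1)/0.3154 = 155.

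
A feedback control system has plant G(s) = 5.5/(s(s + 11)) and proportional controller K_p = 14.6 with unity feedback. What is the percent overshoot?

8.7%

The closed-loop denominator s² + 11s + 80.3 gives ω_n = √80.3 = 8.961 and ζ = 11/(2ω_n) = 0.6138.
%OS = 100·exp(−πζ/√(1−ζ²)) = 100·exp(−π·0.6138/√0.6233) = 8.7%.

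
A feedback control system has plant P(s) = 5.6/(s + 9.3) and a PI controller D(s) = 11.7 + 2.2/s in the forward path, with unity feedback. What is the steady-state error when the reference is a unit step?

The open loop D(s)P(s) has a pole at the origin (type 1), so the static position error constant is infinite and e_ss = 1/(1+∞) = 0.

0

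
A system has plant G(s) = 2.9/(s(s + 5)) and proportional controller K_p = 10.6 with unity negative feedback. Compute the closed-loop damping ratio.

The closed-loop denominator is s(s+5) + 10.6·2.9 = s² + 5s + 30.74.
Matching s² + 2ζω_n s + ω_n²: ω_n = √30.74 = 5.544 rad/s and 2ζω_n = 5, so ζ = 5/(2·5.544) = 0.451.

ζ = 0.451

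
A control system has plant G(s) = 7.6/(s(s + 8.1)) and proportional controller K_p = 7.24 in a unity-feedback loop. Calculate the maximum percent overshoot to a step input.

From 1 + K_pG(s) = 0: s² + 8.1s + 55.02 = 0 ⇒ ω_n = 7.418, ζ = 0.546.
%OS = 100·exp(−πζ/√(1−ζ²)) = 100·exp(−π·0.546/√0.7019) = 12.9%.

12.9%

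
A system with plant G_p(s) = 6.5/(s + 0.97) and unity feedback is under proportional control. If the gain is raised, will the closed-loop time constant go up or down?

The closed-loop bandwidth 0.97+K_p·6.5 grows with K_p, so τ shrinks.

decrease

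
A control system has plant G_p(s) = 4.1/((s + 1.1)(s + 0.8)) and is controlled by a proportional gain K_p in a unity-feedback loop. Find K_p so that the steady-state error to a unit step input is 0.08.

Steady-state error for a unit step on this type-0 loop is 1/(1 + K_p·G_p(0)).
G_p(0) = 4.659. Require 1/(1 + K_p·4.659) = 0.08, so 1 + 4.659·K_p = 12.5.
K_p = (12.5 − 1)/4.659 = 2.47.

K_p = 2.47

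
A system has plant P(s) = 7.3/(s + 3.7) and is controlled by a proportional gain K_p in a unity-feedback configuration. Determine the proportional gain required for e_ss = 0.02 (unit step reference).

K_p = 24.8

Steady-state error for a unit step on this type-0 loop is 1/(1 + K_p·P(0)).
P(0) = 1.973. Require 1/(1 + K_p·1.973) = 0.02, so 1 + 1.973·K_p = 50.
K_p = (50 − 1)/1.973 = 24.8.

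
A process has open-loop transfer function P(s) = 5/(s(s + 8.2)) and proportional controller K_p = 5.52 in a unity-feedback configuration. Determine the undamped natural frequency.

1 + K_p·P(s) = 0 gives s² + 8.2s + 27.6 = 0.
Matching s² + 2ζω_n s + ω_n²: ω_n = √27.6 = 5.254 rad/s and 2ζω_n = 8.2, so ζ = 8.2/(2·5.254) = 0.78.

ω_n = 5.25 rad/s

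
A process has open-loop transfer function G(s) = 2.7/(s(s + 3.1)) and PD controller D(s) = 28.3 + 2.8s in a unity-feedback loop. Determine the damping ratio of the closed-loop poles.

Forward path: (28.3 + 2.8s)·2.7/(s(s+3.1)). The closed-loop characteristic equation is s² + (3.1 + 2.7·2.8)s + 2.7·28.3 = 0.
That is s² + 10.66s + 76.41 = 0, so ω_n = 8.741 rad/s and ζ = 10.66/(2·8.741) = 0.6098.

ζ = 0.61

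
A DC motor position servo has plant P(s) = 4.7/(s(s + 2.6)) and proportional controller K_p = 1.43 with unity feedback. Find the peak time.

T_p = 1.4 s

The closed-loop denominator s² + 2.6s + 6.721 gives ω_n = √6.721 = 2.592 and ζ = 2.6/(2ω_n) = 0.5014.
Damped frequency ω_d = ω_n√(1−ζ²) = 2.243 rad/s, so peak time T_p = π/ω_d = 1.4 s.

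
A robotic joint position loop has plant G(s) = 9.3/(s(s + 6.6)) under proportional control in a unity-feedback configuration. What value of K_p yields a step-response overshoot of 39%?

From %OS = 100·exp(−πζ/√(1−ζ²)) = 39%, ζ = −ln(0.39)/√(π²+ln²(0.39)) = 0.2871.
Characteristic equation s² + 6.6s + 9.3K_p = 0 gives ζ = 6.6/(2√(9.3K_p)).
Setting ζ = 0.2871: √(9.3K_p) = 6.6/(2·0.2871) = 11.49, so K_p = 132.1/9.3 = 14.2.

K_p = 14.2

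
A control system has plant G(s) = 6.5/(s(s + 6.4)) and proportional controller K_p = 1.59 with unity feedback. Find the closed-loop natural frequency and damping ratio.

The closed-loop denominator is s(s+6.4) + 1.59·6.5 = s² + 6.4s + 10.34.
Matching s² + 2ζω_n s + ω_n²: ω_n = √10.34 = 3.215 rad/s and 2ζω_n = 6.4, so ζ = 6.4/(2·3.215) = 0.995.

ω_n = 3.21 rad/s, ζ = 0.995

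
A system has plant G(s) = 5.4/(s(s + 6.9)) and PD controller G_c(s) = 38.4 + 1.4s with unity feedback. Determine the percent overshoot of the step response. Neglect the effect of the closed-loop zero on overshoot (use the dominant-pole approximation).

Forward path: (38.4 + 1.4s)·5.4/(s(s+6.9)). The closed-loop characteristic equation is s² + (6.9 + 5.4·1.4)s + 5.4·38.4 = 0.
That is s² + 14.46s + 207.4 = 0, so ω_n = 14.4 rad/s and ζ = 14.46/(2·14.4) = 0.5021.
%OS = 100·exp(−πζ/√(1−ζ²)) = 16.1%.

16.1%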